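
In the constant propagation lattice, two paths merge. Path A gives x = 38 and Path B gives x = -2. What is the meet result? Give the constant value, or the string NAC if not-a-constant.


Meet operation: if both paths give the same constant, result is that constant; if they differ, result is NAC (not-a-constant).
Path A: 38, Path B: -2 -> differ
Result: not-a-constant -> NAC

NAC


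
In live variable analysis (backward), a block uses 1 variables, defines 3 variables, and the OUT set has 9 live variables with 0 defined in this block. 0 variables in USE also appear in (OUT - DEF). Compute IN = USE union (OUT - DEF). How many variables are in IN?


OUT - DEF: 9 - 0 = 9
|IN| = |USE| + |OUT - DEF| - |USE ∩ (OUT - DEF)| = 1 + 9 - 0 = 10

10


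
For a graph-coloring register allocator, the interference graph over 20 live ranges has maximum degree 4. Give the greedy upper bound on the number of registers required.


Greedy coloring never needs more than (max_degree + 1) colors: when coloring a vertex, at most max_degree neighbors are already colored.
Upper bound = 4 + 1 = 5

5


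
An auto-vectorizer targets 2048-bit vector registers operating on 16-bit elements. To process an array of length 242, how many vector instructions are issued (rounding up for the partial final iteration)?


Width = 2048 / 16 = 128 elements per vector op
Iterations = ceil(242 / 128) = 2

2


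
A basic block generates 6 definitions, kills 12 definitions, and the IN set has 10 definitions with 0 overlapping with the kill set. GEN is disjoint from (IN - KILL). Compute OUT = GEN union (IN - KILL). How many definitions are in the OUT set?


IN - KILL: 10 - 0 = 10 surviving definitions
OUT = GEN + surviving = 6 + 10 = 16

16


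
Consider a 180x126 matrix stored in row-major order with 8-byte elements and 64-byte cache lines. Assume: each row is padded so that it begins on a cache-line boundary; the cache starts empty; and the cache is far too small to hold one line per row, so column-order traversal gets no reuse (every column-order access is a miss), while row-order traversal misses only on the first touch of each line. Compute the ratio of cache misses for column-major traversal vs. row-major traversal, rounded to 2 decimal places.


Each row occupies 126 * 8 = 1008 bytes and starts on a line boundary, so it spans ceil(1008 / 64) = 16 cache lines.
Row-major traversal misses (one per line touched): 180 * ceil(126 * 8 / 64) = 2880
Column-major traversal misses (no reuse, every access misses): 180 * 126 = 22680
Ratio = 22680 / 2880 = 7.88

7.88


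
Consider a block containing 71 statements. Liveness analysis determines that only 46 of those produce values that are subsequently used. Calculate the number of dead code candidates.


Dead code = total statements - live definitions
= 71 - 46 = 25

25


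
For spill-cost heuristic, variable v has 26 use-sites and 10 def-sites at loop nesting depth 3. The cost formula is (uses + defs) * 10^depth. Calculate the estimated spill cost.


uses + defs = 26 + 10 = 36
10^3 = 1000
Spill cost = 36 * 1000 = 36000

36000


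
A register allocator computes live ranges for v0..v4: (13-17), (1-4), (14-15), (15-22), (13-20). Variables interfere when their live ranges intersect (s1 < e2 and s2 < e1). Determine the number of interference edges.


Check all pairs for overlapping intervals.
Two intervals (s1,e1) and (s2,e2) overlap if s1 < e2 and s2 < e1.
v0 (13-17) vs v1..v4: overlaps v2, v3, v4 -> 3
v1 (1-4) vs v2..v4: overlaps none -> 0
v2 (14-15) vs v3..v4: overlaps v4 -> 1
v3 (15-22) vs v4: overlaps v4 -> 1
Total overlapping pairs = 3 + 0 + 1 + 1 = 5

5


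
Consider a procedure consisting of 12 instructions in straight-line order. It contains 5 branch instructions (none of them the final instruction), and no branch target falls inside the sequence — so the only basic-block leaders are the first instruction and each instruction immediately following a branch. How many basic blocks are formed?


With no in-sequence branch targets, the leaders are the first instruction plus the instruction after each branch.
Number of basic blocks = branches + 1
= 5 + 1 = 6

6


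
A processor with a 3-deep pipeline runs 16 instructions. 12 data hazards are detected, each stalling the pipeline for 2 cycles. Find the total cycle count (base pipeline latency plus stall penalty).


Base cycles = 3 + 16 - 1 = 18
Total stalls = 12 * 2 = 24
Total = 18 + 24 = 42

42


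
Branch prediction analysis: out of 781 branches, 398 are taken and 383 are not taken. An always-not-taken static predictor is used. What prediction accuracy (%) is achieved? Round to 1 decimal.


Predictor: always-not-taken
Correct predictions = 383
Accuracy = 383 / 781 * 100 = 49.0%

49.0


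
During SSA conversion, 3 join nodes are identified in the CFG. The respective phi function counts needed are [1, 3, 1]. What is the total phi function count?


Total phi functions = sum of phi functions at each join node
= 1 + 3 + 1 = 5

5


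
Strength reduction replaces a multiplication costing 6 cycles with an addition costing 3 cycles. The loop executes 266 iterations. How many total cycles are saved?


Per-iteration saving = 6 - 3 = 3
Total saved = 266 * 3 = 798

798


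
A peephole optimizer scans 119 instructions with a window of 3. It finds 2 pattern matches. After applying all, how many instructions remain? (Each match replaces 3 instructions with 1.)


Each match removes 2 instructions.
Total removed = 2 * 2 = 4
Remaining = 119 - 4 = 115

115


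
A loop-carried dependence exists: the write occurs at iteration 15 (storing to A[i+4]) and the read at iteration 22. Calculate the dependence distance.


Distance = read iteration - write iteration
= 22 - 15 = 7

7


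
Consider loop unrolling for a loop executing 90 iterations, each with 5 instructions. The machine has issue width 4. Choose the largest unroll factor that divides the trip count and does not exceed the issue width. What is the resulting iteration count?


Largest divisor of 90 <= 4 is 3
New iterations = 90 / 3 = 30

30


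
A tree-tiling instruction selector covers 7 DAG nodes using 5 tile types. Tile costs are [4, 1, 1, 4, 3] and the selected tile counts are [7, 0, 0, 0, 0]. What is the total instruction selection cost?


Total cost = sum(count_i * cost_i)
= 7*4 + 0*1 + 0*1 + 0*4 + 0*3
= 28

28


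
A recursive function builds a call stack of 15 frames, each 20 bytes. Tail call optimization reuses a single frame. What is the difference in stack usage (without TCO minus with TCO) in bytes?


Without TCO: 15 * 20 = 300 bytes
With TCO: reuse 1 frame = 20 bytes
Savings = 300 - 20 = 280

280


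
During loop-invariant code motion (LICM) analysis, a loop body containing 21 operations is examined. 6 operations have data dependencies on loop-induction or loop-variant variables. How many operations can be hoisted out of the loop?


Invariant candidates = total - loop-dependent
= 21 - 6 = 15

15


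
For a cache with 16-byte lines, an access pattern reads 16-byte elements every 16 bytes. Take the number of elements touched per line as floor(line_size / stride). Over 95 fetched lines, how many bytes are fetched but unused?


Elements per line = floor(16 / 16) = 1
Bytes used per line = 1 * 16 = 16
Wasted per line = 16 - 16 = 0
Total wasted = 0 * 95 = 0

0


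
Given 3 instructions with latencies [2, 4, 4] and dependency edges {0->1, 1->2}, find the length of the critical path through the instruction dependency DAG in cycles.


Compute longest path through dependency graph: dist(Ik) = max over predecessors of dist + latency(Ik).
dist(I0) = latency 2 = 2
dist(I1) = dist(I0) + 4 = 2 + 4 = 6
dist(I2) = dist(I1) + 4 = 6 + 4 = 10
Critical path = max dist = 10

10


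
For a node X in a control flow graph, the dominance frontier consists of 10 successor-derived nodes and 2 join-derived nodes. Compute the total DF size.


DF(X) = direct successor contributions + join point contributions
= 10 + 2 = 12

12


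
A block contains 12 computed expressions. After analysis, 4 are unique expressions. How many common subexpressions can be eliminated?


CSE count = total expressions - unique expressions
= 12 - 4 = 8

8


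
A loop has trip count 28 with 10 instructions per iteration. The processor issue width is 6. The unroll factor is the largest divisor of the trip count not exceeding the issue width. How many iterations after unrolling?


Largest divisor of 28 <= 6 is 4
New iterations = 28 / 4 = 7

7


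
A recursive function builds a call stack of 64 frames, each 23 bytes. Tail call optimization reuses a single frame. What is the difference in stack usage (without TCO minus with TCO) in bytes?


Without TCO: 64 * 23 = 1472 bytes
With TCO: reuse 1 frame = 23 bytes
Savings = 1472 - 23 = 1449

1449


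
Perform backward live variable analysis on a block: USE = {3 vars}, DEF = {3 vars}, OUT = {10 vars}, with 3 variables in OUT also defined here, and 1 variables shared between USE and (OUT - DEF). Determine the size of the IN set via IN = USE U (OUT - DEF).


OUT - DEF: 10 - 3 = 7
|IN| = |USE| + |OUT - DEF| - |USE ∩ (OUT - DEF)| = 3 + 7 - 1 = 9

9


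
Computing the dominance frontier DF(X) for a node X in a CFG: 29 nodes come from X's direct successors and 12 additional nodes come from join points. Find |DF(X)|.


DF(X) = direct successor contributions + join point contributions
= 29 + 12 = 41

41


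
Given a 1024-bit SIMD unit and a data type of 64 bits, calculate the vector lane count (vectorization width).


Width = SIMD bits / data type bits
= 1024 / 64 = 16

16


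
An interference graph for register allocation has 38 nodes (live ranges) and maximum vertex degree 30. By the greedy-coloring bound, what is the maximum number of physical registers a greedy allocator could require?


Greedy coloring never needs more than (max_degree + 1) colors: when coloring a vertex, at most max_degree neighbors are already colored.
Upper bound = 30 + 1 = 31

31


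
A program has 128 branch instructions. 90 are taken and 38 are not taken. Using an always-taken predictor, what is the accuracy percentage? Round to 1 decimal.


Predictor: always-taken
Correct predictions = 90
Accuracy = 90 / 128 * 100 = 70.3%

70.3


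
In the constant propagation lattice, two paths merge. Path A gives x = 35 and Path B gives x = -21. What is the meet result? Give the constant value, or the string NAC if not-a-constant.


Meet operation: if both paths give the same constant, result is that constant; if they differ, result is NAC (not-a-constant).
Path A: 35, Path B: -21 -> differ
Result: not-a-constant -> NAC

NAC


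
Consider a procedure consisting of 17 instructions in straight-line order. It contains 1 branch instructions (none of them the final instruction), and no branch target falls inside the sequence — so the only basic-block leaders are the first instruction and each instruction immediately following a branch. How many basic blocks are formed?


With no in-sequence branch targets, the leaders are the first instruction plus the instruction after each branch.
Number of basic blocks = branches + 1
= 1 + 1 = 2

2


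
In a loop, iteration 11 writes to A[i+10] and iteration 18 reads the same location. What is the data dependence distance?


Distance = read iteration - write iteration
= 18 - 11 = 7

7


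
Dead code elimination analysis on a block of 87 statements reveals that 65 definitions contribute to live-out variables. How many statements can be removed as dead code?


Dead code = total statements - live definitions
= 87 - 65 = 22

22


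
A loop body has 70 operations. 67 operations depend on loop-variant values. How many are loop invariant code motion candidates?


Invariant candidates = total - loop-dependent
= 70 - 67 = 3

3


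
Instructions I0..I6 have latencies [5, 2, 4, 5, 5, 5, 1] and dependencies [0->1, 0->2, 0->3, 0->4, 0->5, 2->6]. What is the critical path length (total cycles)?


Compute longest path through dependency graph: dist(Ik) = max over predecessors of dist + latency(Ik).
dist(I0) = latency 5 = 5
dist(I1) = dist(I0) + 2 = 5 + 2 = 7
dist(I2) = dist(I0) + 4 = 5 + 4 = 9
dist(I3) = dist(I0) + 5 = 5 + 5 = 10
dist(I4) = dist(I0) + 5 = 5 + 5 = 10
dist(I5) = dist(I0) + 5 = 5 + 5 = 10
dist(I6) = dist(I2) + 1 = 9 + 1 = 10
Critical path = max dist = 10

10


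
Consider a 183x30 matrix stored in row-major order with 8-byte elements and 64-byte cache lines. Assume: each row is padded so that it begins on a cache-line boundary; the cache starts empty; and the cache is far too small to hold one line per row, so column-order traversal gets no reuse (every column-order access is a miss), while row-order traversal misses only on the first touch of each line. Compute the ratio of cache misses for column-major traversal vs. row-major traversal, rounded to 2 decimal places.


Each row occupies 30 * 8 = 240 bytes and starts on a line boundary, so it spans ceil(240 / 64) = 4 cache lines.
Row-major traversal misses (one per line touched): 183 * ceil(30 * 8 / 64) = 732
Column-major traversal misses (no reuse, every access misses): 183 * 30 = 5490
Ratio = 5490 / 732 = 7.5

7.5


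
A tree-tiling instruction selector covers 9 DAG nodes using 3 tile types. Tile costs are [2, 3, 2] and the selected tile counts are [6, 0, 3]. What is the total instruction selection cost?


Total cost = sum(count_i * cost_i)
= 6*2 + 0*3 + 3*2
= 18

18


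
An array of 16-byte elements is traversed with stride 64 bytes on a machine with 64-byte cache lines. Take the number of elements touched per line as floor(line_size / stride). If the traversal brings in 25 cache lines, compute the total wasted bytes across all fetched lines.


Elements per line = floor(64 / 64) = 1
Bytes used per line = 1 * 16 = 16
Wasted per line = 64 - 16 = 48
Total wasted = 48 * 25 = 1200

1200


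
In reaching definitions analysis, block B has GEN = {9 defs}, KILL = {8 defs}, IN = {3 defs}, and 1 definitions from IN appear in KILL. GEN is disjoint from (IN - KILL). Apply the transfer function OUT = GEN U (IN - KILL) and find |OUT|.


IN - KILL: 3 - 1 = 2 surviving definitions
OUT = GEN + surviving = 9 + 2 = 11

11


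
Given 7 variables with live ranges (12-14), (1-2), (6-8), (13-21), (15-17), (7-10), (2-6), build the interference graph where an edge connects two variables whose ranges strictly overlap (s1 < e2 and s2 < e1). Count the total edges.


Check all pairs for overlapping intervals.
Two intervals (s1,e1) and (s2,e2) overlap if s1 < e2 and s2 < e1.
v0 (12-14) vs v1..v6: overlaps v3 -> 1
v1 (1-2) vs v2..v6: overlaps none -> 0
v2 (6-8) vs v3..v6: overlaps v5 -> 1
v3 (13-21) vs v4..v6: overlaps v4 -> 1
v4 (15-17) vs v5..v6: overlaps none -> 0
v5 (7-10) vs v6: overlaps none -> 0
Total overlapping pairs = 1 + 0 + 1 + 1 + 0 + 0 = 3

3


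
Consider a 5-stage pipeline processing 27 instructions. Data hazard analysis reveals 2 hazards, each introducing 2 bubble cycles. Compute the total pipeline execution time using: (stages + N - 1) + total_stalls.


Base cycles = 5 + 27 - 1 = 31
Total stalls = 2 * 2 = 4
Total = 31 + 4 = 35

35


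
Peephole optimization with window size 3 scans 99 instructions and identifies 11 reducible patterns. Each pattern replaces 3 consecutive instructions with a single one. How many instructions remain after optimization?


Each match removes 2 instructions.
Total removed = 11 * 2 = 22
Remaining = 99 - 22 = 77

77


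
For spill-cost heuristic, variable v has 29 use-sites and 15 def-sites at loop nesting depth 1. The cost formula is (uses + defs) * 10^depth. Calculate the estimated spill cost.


uses + defs = 29 + 15 = 44
10^1 = 10
Spill cost = 44 * 10 = 440

440


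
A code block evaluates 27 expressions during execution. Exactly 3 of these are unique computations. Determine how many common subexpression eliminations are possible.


CSE count = total expressions - unique expressions
= 27 - 3 = 24

24


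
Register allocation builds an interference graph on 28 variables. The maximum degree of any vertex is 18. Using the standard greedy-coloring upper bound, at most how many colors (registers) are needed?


Greedy coloring never needs more than (max_degree + 1) colors: when coloring a vertex, at most max_degree neighbors are already colored.
Upper bound = 18 + 1 = 19

19


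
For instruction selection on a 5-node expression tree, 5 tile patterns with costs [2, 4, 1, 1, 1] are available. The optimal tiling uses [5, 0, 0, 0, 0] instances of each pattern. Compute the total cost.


Total cost = sum(count_i * cost_i)
= 5*2 + 0*4 + 0*1 + 0*1 + 0*1
= 10

10


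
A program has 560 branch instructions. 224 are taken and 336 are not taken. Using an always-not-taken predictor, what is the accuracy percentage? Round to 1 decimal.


Predictor: always-not-taken
Correct predictions = 336
Accuracy = 336 / 560 * 100 = 60.0%

60.0


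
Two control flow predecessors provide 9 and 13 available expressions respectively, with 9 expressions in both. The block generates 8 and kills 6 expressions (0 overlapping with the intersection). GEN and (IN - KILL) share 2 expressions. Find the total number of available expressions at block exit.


IN = intersection of predecessors = 9
IN - KILL = 9 - 0 = 9
|OUT| = |GEN| + |IN - KILL| - |GEN ∩ (IN - KILL)| = 8 + 9 - 2 = 15

15


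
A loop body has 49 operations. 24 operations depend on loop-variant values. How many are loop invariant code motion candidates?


Invariant candidates = total - loop-dependent
= 49 - 24 = 25

25


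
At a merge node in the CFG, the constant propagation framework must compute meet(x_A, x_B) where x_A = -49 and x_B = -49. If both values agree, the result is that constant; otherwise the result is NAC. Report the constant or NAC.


Meet operation: if both paths give the same constant, result is that constant; if they differ, result is NAC (not-a-constant).
Path A: -49, Path B: -49 -> equal
Result: constant -> -49

-49


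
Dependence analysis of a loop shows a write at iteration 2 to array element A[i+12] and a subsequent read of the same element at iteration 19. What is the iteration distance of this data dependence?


Distance = read iteration - write iteration
= 19 - 2 = 17

17


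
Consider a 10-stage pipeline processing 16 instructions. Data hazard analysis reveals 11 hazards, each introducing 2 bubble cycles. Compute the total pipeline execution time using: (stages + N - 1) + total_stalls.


Base cycles = 10 + 16 - 1 = 25
Total stalls = 11 * 2 = 22
Total = 25 + 22 = 47

47


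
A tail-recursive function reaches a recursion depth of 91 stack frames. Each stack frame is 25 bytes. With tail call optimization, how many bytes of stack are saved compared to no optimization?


Without TCO: 91 * 25 = 2275 bytes
With TCO: reuse 1 frame = 25 bytes
Savings = 2275 - 25 = 2250

2250


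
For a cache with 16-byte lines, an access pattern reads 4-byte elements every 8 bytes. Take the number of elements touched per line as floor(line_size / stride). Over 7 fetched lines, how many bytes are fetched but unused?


Elements per line = floor(16 / 8) = 2
Bytes used per line = 2 * 4 = 8
Wasted per line = 16 - 8 = 8
Total wasted = 8 * 7 = 56

56


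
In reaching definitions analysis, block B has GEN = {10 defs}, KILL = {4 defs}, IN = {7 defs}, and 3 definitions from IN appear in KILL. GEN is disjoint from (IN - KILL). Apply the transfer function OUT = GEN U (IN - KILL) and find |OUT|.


IN - KILL: 7 - 3 = 4 surviving definitions
OUT = GEN + surviving = 10 + 4 = 14

14


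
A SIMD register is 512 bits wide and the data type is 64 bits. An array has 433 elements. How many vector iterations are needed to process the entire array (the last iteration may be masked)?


Width = 512 / 64 = 8 elements per vector op
Iterations = ceil(433 / 8) = 55

55


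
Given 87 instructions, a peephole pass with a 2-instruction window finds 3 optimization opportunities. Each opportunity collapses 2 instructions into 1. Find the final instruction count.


Each match removes 1 instructions.
Total removed = 3 * 1 = 3
Remaining = 87 - 3 = 84

84


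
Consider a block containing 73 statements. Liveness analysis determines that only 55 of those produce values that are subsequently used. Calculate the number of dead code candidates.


Dead code = total statements - live definitions
= 73 - 55 = 18

18


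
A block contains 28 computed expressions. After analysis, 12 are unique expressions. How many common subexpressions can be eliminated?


CSE count = total expressions - unique expressions
= 28 - 12 = 16

16


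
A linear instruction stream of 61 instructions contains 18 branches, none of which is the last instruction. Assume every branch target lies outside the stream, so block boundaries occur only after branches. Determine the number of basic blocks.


With no in-sequence branch targets, the leaders are the first instruction plus the instruction after each branch.
Number of basic blocks = branches + 1
= 18 + 1 = 19

19


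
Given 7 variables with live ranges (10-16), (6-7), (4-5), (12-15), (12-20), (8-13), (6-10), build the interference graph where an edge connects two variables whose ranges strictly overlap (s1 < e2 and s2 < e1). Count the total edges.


Check all pairs for overlapping intervals.
Two intervals (s1,e1) and (s2,e2) overlap if s1 < e2 and s2 < e1.
v0 (10-16) vs v1..v6: overlaps v3, v4, v5 -> 3
v1 (6-7) vs v2..v6: overlaps v6 -> 1
v2 (4-5) vs v3..v6: overlaps none -> 0
v3 (12-15) vs v4..v6: overlaps v4, v5 -> 2
v4 (12-20) vs v5..v6: overlaps v5 -> 1
v5 (8-13) vs v6: overlaps v6 -> 1
Total overlapping pairs = 3 + 1 + 0 + 2 + 1 + 1 = 8

8


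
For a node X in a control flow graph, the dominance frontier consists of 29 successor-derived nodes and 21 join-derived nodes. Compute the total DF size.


DF(X) = direct successor contributions + join point contributions
= 29 + 21 = 50

50


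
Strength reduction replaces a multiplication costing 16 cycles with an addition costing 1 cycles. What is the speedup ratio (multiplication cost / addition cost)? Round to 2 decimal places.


Ratio = mult_cost / add_cost = 16 / 1 = 16.0

16.0


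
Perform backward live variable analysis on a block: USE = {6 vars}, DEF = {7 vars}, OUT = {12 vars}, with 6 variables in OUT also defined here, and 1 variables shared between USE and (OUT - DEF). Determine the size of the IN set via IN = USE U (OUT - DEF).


OUT - DEF: 12 - 6 = 6
|IN| = |USE| + |OUT - DEF| - |USE ∩ (OUT - DEF)| = 6 + 6 - 1 = 11

11


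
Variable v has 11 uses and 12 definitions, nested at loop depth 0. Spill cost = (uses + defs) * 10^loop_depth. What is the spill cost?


uses + defs = 11 + 12 = 23
10^0 = 1
Spill cost = 23 * 1 = 23

23


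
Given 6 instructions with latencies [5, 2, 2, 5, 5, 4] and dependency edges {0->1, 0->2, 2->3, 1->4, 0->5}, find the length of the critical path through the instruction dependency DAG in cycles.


Compute longest path through dependency graph: dist(Ik) = max over predecessors of dist + latency(Ik).
dist(I0) = latency 5 = 5
dist(I1) = dist(I0) + 2 = 5 + 2 = 7
dist(I2) = dist(I0) + 2 = 5 + 2 = 7
dist(I3) = dist(I2) + 5 = 7 + 5 = 12
dist(I4) = dist(I1) + 5 = 7 + 5 = 12
dist(I5) = dist(I0) + 4 = 5 + 4 = 9
Critical path = max dist = 12

12


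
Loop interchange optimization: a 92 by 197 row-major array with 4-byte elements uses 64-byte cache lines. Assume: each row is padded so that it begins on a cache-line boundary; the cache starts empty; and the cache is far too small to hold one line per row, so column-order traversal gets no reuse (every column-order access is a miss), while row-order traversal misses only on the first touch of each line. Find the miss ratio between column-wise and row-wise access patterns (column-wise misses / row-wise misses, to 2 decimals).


Each row occupies 197 * 4 = 788 bytes and starts on a line boundary, so it spans ceil(788 / 64) = 13 cache lines.
Row-major traversal misses (one per line touched): 92 * ceil(197 * 4 / 64) = 1196
Column-major traversal misses (no reuse, every access misses): 92 * 197 = 18124
Ratio = 18124 / 1196 = 15.15

15.15


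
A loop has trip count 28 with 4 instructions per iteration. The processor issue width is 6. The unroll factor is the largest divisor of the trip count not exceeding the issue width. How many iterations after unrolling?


Largest divisor of 28 <= 6 is 4
New iterations = 28 / 4 = 7

7


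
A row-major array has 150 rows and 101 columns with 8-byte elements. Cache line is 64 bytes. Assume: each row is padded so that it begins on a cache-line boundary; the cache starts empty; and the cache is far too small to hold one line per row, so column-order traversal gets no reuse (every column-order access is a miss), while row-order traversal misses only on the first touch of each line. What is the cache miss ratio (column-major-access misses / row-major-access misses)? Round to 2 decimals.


Each row occupies 101 * 8 = 808 bytes and starts on a line boundary, so it spans ceil(808 / 64) = 13 cache lines.
Row-major traversal misses (one per line touched): 150 * ceil(101 * 8 / 64) = 1950
Column-major traversal misses (no reuse, every access misses): 150 * 101 = 15150
Ratio = 15150 / 1950 = 7.77

7.77


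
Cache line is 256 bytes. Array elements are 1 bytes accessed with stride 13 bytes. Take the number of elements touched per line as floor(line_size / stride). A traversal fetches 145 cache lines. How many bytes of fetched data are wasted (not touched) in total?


Elements per line = floor(256 / 13) = 19
Bytes used per line = 19 * 1 = 19
Wasted per line = 256 - 19 = 237
Total wasted = 237 * 145 = 34365

34365


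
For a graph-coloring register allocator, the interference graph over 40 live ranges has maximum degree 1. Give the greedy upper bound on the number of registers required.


Greedy coloring never needs more than (max_degree + 1) colors: when coloring a vertex, at most max_degree neighbors are already colored.
Upper bound = 1 + 1 = 2

2


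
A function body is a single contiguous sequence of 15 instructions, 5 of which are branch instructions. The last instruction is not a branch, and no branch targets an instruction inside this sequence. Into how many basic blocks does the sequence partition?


With no in-sequence branch targets, the leaders are the first instruction plus the instruction after each branch.
Number of basic blocks = branches + 1
= 5 + 1 = 6

6


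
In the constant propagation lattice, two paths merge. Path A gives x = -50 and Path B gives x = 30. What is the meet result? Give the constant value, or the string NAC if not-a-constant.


Meet operation: if both paths give the same constant, result is that constant; if they differ, result is NAC (not-a-constant).
Path A: -50, Path B: 30 -> differ
Result: not-a-constant -> NAC

NAC


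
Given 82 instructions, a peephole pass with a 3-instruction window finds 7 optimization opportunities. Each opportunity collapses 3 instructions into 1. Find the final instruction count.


Each match removes 2 instructions.
Total removed = 7 * 2 = 14
Remaining = 82 - 14 = 68

68


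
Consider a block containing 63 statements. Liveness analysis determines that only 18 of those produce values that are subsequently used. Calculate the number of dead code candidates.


Dead code = total statements - live definitions
= 63 - 18 = 45

45


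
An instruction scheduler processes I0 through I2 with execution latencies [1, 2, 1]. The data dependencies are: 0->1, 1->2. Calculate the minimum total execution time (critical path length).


Compute longest path through dependency graph: dist(Ik) = max over predecessors of dist + latency(Ik).
dist(I0) = latency 1 = 1
dist(I1) = dist(I0) + 2 = 1 + 2 = 3
dist(I2) = dist(I1) + 1 = 3 + 1 = 4
Critical path = max dist = 4

4


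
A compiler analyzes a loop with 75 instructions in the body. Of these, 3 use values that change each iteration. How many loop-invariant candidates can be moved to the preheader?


Invariant candidates = total - loop-dependent
= 75 - 3 = 72

72


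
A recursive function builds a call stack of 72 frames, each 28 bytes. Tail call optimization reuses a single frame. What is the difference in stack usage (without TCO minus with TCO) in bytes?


Without TCO: 72 * 28 = 2016 bytes
With TCO: reuse 1 frame = 28 bytes
Savings = 2016 - 28 = 1988

1988


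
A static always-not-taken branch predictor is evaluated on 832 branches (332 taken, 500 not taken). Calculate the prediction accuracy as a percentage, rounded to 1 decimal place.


Predictor: always-not-taken
Correct predictions = 500
Accuracy = 500 / 832 * 100 = 60.1%

60.1


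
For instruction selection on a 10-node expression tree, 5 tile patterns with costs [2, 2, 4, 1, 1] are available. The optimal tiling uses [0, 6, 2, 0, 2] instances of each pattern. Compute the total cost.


Total cost = sum(count_i * cost_i)
= 0*2 + 6*2 + 2*4 + 0*1 + 2*1
= 22

22


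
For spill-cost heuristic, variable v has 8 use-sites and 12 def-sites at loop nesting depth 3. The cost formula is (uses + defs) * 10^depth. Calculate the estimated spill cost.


uses + defs = 8 + 12 = 20
10^3 = 1000
Spill cost = 20 * 1000 = 20000

20000


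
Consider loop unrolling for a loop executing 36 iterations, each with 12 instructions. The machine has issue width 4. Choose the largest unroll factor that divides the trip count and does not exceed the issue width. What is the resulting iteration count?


Largest divisor of 36 <= 4 is 4
New iterations = 36 / 4 = 9

9


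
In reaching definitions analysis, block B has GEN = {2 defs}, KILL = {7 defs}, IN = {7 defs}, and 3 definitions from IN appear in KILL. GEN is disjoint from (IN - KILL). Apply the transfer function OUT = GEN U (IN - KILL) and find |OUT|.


IN - KILL: 7 - 3 = 4 surviving definitions
OUT = GEN + surviving = 2 + 4 = 6

6


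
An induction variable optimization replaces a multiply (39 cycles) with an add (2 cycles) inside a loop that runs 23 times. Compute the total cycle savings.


Per-iteration saving = 39 - 2 = 37
Total saved = 23 * 37 = 851

851


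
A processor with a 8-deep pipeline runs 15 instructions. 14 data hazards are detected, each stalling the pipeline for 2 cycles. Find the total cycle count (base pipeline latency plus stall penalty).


Base cycles = 8 + 15 - 1 = 22
Total stalls = 14 * 2 = 28
Total = 22 + 28 = 50

50


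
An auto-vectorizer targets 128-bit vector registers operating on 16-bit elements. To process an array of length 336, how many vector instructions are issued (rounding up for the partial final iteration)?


Width = 128 / 16 = 8 elements per vector op
Iterations = ceil(336 / 8) = 42

42


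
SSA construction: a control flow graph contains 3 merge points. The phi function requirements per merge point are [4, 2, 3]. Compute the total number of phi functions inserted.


Total phi functions = sum of phi functions at each join node
= 4 + 2 + 3 = 9

9


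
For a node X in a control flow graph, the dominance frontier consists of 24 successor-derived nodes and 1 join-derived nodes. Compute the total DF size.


DF(X) = direct successor contributions + join point contributions
= 24 + 1 = 25

25


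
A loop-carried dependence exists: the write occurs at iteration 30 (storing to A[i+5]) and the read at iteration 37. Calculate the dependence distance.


Distance = read iteration - write iteration
= 37 - 30 = 7

7


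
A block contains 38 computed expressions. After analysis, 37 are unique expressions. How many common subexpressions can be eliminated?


CSE count = total expressions - unique expressions
= 38 - 37 = 1

1


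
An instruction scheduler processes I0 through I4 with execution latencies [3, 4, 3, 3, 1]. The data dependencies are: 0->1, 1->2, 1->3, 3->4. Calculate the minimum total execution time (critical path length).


Compute longest path through dependency graph: dist(Ik) = max over predecessors of dist + latency(Ik).
dist(I0) = latency 3 = 3
dist(I1) = dist(I0) + 4 = 3 + 4 = 7
dist(I2) = dist(I1) + 3 = 7 + 3 = 10
dist(I3) = dist(I1) + 3 = 7 + 3 = 10
dist(I4) = dist(I3) + 1 = 10 + 1 = 11
Critical path = max dist = 11

11


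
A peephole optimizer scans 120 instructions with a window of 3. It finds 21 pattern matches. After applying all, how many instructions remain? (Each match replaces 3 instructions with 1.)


Each match removes 2 instructions.
Total removed = 21 * 2 = 42
Remaining = 120 - 42 = 78

78


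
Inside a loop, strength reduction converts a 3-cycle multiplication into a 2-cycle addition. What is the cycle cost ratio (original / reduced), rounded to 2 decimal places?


Ratio = mult_cost / add_cost = 3 / 2 = 1.5

1.5


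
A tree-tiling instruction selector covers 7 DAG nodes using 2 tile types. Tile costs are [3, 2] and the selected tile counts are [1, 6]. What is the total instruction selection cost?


Total cost = sum(count_i * cost_i)
= 1*3 + 6*2
= 15

15


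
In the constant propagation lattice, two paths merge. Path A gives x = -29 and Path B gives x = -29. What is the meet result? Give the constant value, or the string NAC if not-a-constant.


Meet operation: if both paths give the same constant, result is that constant; if they differ, result is NAC (not-a-constant).
Path A: -29, Path B: -29 -> equal
Result: constant -> -29

-29


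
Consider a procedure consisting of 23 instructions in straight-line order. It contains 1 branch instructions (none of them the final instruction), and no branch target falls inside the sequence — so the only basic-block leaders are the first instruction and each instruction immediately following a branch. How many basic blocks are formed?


With no in-sequence branch targets, the leaders are the first instruction plus the instruction after each branch.
Number of basic blocks = branches + 1
= 1 + 1 = 2

2


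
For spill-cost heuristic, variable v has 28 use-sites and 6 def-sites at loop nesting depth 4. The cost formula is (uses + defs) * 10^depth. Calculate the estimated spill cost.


uses + defs = 28 + 6 = 34
10^4 = 10000
Spill cost = 34 * 10000 = 340000

340000


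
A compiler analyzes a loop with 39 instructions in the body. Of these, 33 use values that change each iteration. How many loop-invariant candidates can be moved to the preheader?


Invariant candidates = total - loop-dependent
= 39 - 33 = 6

6


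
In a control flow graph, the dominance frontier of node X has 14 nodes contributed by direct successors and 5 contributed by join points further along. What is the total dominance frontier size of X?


DF(X) = direct successor contributions + join point contributions
= 14 + 5 = 19

19


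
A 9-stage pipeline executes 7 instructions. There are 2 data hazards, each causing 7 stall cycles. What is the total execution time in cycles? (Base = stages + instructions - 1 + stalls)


Base cycles = 9 + 7 - 1 = 15
Total stalls = 2 * 7 = 14
Total = 15 + 14 = 29

29


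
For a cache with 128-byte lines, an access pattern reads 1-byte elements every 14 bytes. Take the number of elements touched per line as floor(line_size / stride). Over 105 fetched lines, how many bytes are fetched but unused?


Elements per line = floor(128 / 14) = 9
Bytes used per line = 9 * 1 = 9
Wasted per line = 128 - 9 = 119
Total wasted = 119 * 105 = 12495

12495


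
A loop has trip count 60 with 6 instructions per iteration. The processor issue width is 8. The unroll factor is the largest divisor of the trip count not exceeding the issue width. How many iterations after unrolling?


Largest divisor of 60 <= 8 is 6
New iterations = 60 / 6 = 10

10


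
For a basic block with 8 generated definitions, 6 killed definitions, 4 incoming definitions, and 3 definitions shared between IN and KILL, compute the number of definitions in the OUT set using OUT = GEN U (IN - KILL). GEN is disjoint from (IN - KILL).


IN - KILL: 4 - 3 = 1 surviving definitions
OUT = GEN + surviving = 8 + 1 = 9

9


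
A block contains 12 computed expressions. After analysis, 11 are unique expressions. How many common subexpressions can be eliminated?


CSE count = total expressions - unique expressions
= 12 - 11 = 1

1


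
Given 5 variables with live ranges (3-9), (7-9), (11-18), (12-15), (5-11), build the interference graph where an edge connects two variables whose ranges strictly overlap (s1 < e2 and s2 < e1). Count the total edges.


Check all pairs for overlapping intervals.
Two intervals (s1,e1) and (s2,e2) overlap if s1 < e2 and s2 < e1.
v0 (3-9) vs v1..v4: overlaps v1, v4 -> 2
v1 (7-9) vs v2..v4: overlaps v4 -> 1
v2 (11-18) vs v3..v4: overlaps v3 -> 1
v3 (12-15) vs v4: overlaps none -> 0
Total overlapping pairs = 2 + 1 + 1 + 0 = 4

4


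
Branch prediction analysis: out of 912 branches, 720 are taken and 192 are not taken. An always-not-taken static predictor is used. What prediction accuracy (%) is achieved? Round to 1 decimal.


Predictor: always-not-taken
Correct predictions = 192
Accuracy = 192 / 912 * 100 = 21.1%

21.1


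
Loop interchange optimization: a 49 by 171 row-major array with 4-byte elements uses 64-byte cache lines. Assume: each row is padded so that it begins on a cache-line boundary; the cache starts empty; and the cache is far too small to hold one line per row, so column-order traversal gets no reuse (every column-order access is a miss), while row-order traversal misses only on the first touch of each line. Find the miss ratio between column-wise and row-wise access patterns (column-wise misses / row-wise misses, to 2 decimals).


Each row occupies 171 * 4 = 684 bytes and starts on a line boundary, so it spans ceil(684 / 64) = 11 cache lines.
Row-major traversal misses (one per line touched): 49 * ceil(171 * 4 / 64) = 539
Column-major traversal misses (no reuse, every access misses): 49 * 171 = 8379
Ratio = 8379 / 539 = 15.55

15.55


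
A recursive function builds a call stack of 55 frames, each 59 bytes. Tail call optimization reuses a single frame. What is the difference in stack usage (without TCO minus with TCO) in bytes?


Without TCO: 55 * 59 = 3245 bytes
With TCO: reuse 1 frame = 59 bytes
Savings = 3245 - 59 = 3186

3186


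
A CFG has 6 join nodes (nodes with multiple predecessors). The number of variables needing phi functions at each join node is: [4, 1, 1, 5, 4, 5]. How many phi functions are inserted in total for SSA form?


Total phi functions = sum of phi functions at each join node
= 4 + 1 + 1 + 5 + 4 + 5 = 20

20


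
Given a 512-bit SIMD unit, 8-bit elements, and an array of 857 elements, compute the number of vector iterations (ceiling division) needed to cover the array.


Width = 512 / 8 = 64 elements per vector op
Iterations = ceil(857 / 64) = 14

14


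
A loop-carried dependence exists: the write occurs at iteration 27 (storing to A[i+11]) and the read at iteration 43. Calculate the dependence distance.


Distance = read iteration - write iteration
= 43 - 27 = 16

16


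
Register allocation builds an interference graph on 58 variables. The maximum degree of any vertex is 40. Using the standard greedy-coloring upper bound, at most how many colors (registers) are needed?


Greedy coloring never needs more than (max_degree + 1) colors: when coloring a vertex, at most max_degree neighbors are already colored.
Upper bound = 40 + 1 = 41

41


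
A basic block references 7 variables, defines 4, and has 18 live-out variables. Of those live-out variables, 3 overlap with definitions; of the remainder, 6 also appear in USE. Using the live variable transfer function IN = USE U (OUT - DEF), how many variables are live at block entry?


OUT - DEF: 18 - 3 = 15
|IN| = |USE| + |OUT - DEF| - |USE ∩ (OUT - DEF)| = 7 + 15 - 6 = 16

16


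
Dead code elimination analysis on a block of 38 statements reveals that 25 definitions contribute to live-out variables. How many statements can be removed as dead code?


Dead code = total statements - live definitions
= 38 - 25 = 13

13
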